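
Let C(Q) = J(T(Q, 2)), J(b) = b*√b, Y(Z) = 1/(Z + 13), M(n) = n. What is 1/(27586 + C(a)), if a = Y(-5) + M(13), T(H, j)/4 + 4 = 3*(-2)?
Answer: 13793/380525698 + 20*I*√10/190262849 ≈ 3.6247e-5 + 3.3241e-7*I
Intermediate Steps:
Y(Z) = 1/(13 + Z)
T(H, j) = -40 (T(H, j) = -16 + 4*(3*(-2)) = -16 + 4*(-6) = -16 - 24 = -40)
a = 105/8 (a = 1/(13 - 5) + 13 = 1/8 + 13 = ⅛ + 13 = 105/8 ≈ 13.125)
J(b) = b^(3/2)
C(Q) = -80*I*√10 (C(Q) = (-40)^(3/2) = -80*I*√10)
1/(27586 + C(a)) = 1/(27586 - 80*I*√10)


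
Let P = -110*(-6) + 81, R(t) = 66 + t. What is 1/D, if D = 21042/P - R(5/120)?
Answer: -5928/223159 ≈ -0.026564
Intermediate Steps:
P = 741 (P = 660 + 81 = 741)
D = -223159/5928 (D = 21042/741 - (66 + 5/120) = 21042*(1/741) - (66 + 5*(1/120)) = 7014/247 - (66 + 1/24) = 7014/247 - 1*1585/24 = 7014/247 - 1585/24 = -223159/5928 ≈ -37.645)
1/D = 1/(-223159/5928) = -5928/223159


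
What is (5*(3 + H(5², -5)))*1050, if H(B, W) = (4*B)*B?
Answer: 13140750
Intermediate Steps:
H(B, W) = 4*B²
(5*(3 + H(5², -5)))*1050 = (5*(3 + 4*(5²)²))*1050 = (5*(3 + 4*25²))*1050 = (5*(3 + 4*625))*1050 = (5*(3 + 2500))*1050 = (5*2503)*1050 = 12515*1050 = 13140750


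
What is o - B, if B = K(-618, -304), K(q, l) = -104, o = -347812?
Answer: -347708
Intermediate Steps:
B = -104
o - B = -347812 - 1*(-104) = -347812 + 104 = -347708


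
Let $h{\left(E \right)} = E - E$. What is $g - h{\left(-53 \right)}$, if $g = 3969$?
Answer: $3969$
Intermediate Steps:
$h{\left(E \right)} = 0$
$g - h{\left(-53 \right)} = 3969 - 0 = 3969 + 0 = 3969$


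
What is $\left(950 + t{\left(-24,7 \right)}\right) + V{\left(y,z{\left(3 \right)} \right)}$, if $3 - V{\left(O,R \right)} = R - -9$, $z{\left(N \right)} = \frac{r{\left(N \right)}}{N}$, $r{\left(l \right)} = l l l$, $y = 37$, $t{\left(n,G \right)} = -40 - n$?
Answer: $919$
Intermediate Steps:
$r{\left(l \right)} = l^{3}$ ($r{\left(l \right)} = l^{2} l = l^{3}$)
$z{\left(N \right)} = N^{2}$ ($z{\left(N \right)} = \frac{N^{3}}{N} = N^{2}$)
$V{\left(O,R \right)} = -6 - R$ ($V{\left(O,R \right)} = 3 - \left(R - -9\right) = 3 - \left(R + 9\right) = 3 - \left(9 + R\right) = -6 - R$)
$\left(950 + t{\left(-24,7 \right)}\right) + V{\left(y,z{\left(3 \right)} \right)} = \left(950 - 16\right) - 15 = 934 - 15 = 919$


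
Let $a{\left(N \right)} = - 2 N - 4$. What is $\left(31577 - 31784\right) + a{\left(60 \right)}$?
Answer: $-331$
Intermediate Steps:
$a{\left(N \right)} = -4 - 2 N$
$\left(31577 - 31784\right) + a{\left(60 \right)} = \left(31577 - 31784\right) - 124 = -207 - 124 = -331$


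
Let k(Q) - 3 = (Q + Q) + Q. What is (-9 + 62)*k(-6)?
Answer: -795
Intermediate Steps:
k(Q) = 3 + 3*Q (k(Q) = 3 + ((Q + Q) + Q) = 3 + (2*Q + Q) = 3 + 3*Q)
(-9 + 62)*k(-6) = (-9 + 62)*(3 + 3*(-6)) = 53*(3 - 18) = 53*(-15) = -795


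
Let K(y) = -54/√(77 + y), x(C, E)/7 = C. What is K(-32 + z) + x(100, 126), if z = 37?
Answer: 700 - 27*√82/41 ≈ 694.04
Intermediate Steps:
x(C, E) = 7*C
K(y) = -54/√(77 + y)
K(-32 + z) + x(100, 126) = -54/√(77 + (-32 + 37)) + 7*100 = -54/√(77 + 5) + 700 = -27*√82/41 + 700 = 700 - 27*√82/41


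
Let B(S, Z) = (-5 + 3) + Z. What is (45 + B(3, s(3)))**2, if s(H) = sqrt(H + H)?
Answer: (43 + sqrt(6))**2 ≈ 2065.7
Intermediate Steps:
s(H) = sqrt(2)*sqrt(H) (s(H) = sqrt(2*H) = sqrt(2)*sqrt(H))
B(S, Z) = -2 + Z
(45 + B(3, s(3)))**2 = (45 + (-2 + sqrt(2)*sqrt(3)))**2 = (45 + (-2 + sqrt(6)))**2 = (43 + sqrt(6))**2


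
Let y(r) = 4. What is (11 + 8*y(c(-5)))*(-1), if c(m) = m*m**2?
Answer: -43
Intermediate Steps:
c(m) = m**3
(11 + 8*y(c(-5)))*(-1) = (11 + 8*4)*(-1) = (11 + 32)*(-1) = 43*(-1) = -43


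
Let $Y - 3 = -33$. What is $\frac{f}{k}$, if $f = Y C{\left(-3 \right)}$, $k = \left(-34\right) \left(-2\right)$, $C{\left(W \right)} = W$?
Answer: $\frac{45}{34} \approx 1.3235$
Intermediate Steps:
$Y = -30$ ($Y = 3 - 33 = -30$)
$k = 68$
$f = 90$ ($f = \left(-30\right) \left(-3\right) = 90$)
$\frac{f}{k} = \frac{90}{68} = 90 \cdot \frac{1}{68} = \frac{45}{34}$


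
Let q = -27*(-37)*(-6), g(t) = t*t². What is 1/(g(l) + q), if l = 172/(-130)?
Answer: -274625/1646738306 ≈ -0.00016677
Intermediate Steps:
l = -86/65 (l = 172*(-1/130) = -86/65 ≈ -1.3231)
g(t) = t³
q = -5994 (q = 999*(-6) = -5994)
1/(g(l) + q) = 1/((-86/65)³ - 5994) = 1/(-636056/274625 - 5994) = 1/(-1646738306/274625) = -274625/1646738306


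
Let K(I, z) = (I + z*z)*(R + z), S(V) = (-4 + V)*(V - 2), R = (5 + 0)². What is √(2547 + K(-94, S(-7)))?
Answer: √1206215 ≈ 1098.3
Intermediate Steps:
R = 25 (R = 5² = 25)
S(V) = (-4 + V)*(-2 + V)
K(I, z) = (25 + z)*(I + z²) (K(I, z) = (I + z*z)*(25 + z) = (I + z²)*(25 + z) = (25 + z)*(I + z²))
√(2547 + K(-94, S(-7))) = √(2547 + ((8 + (-7)² - 6*(-7))³ + 25*(-94) + 25*(8 + (-7)² - 6*(-7))² - 94*(8 + (-7)² - 6*(-7)))) = √(2547 + ((8 + 49 + 42)³ - 2350 + 25*(8 + 49 + 42)² - 94*(8 + 49 + 42))) = √(2547 + (99³ - 2350 + 25*99² - 94*99)) = √(2547 + (970299 - 2350 + 25*9801 - 9306)) = √(2547 + (970299 - 2350 + 245025 - 9306)) = √(2547 + 1203668) = √1206215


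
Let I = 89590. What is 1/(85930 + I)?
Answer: 1/175520 ≈ 5.6974e-6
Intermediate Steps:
1/(85930 + I) = 1/(85930 + 89590) = 1/175520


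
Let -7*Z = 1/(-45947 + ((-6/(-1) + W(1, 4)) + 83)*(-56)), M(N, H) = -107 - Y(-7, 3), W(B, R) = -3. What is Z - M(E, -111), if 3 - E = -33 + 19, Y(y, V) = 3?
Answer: 39087511/355341 ≈ 110.00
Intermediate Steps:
E = 17 (E = 3 - (-33 + 19) = 3 - 1*(-14) = 3 + 14 = 17)
M(N, H) = -110 (M(N, H) = -107 - 1*3 = -107 - 3 = -110)
Z = 1/355341 (Z = -1/(7*(-45947 + ((-6/(-1) - 3) + 83)*(-56))) = -1/(7*(-45947 + ((-6*(-1) - 3) + 83)*(-56))) = -1/(7*(-45947 + ((6 - 3) + 83)*(-56))) = -1/(7*(-45947 + (3 + 83)*(-56))) = -1/(7*(-45947 + 86*(-56))) = -1/(7*(-45947 - 4816)) = -⅐/(-50763) = -⅐*(-1/50763) = 1/355341 ≈ 2.8142e-6)
Z - M(E, -111) = 1/355341 - 1*(-110) = 1/355341 + 110 = 39087511/355341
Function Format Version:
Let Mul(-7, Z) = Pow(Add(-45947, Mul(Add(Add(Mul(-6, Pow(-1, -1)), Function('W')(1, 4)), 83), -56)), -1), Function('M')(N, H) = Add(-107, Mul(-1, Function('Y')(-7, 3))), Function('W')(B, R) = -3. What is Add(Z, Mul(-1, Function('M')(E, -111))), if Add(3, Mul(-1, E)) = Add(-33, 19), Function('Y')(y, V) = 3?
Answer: Rational(39087511, 355341) ≈ 110.00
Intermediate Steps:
E = 17 (E = Add(3, Mul(-1, Add(-33, 19))) = Add(3, Mul(-1, -14)) = Add(3, 14) = 17)
Function('M')(N, H) = -110 (Function('M')(N, H) = Add(-107, Mul(-1, 3)) = Add(-107, -3) = -110)
Z = Rational(1, 355341) (Z = Mul(Rational(-1, 7), Pow(Add(-45947, Mul(Add(Add(Mul(-6, Pow(-1, -1)), -3), 83), -56)), -1)) = Mul(Rational(-1, 7), Pow(Add(-45947, Mul(Add(Add(Mul(-6, -1), -3), 83), -56)), -1)) = Mul(Rational(-1, 7), Pow(Add(-45947, Mul(Add(Add(6, -3), 83), -56)), -1)) = Mul(Rational(-1, 7), Pow(Add(-45947, Mul(Add(3, 83), -56)), -1)) = Mul(Rational(-1, 7), Pow(Add(-45947, Mul(86, -56)), -1)) = Mul(Rational(-1, 7), Pow(Add(-45947, -4816), -1)) = Mul(Rational(-1, 7), Pow(-50763, -1)) = Mul(Rational(-1, 7), Rational(-1, 50763)) = Rational(1, 355341) ≈ 2.8142e-6)
Add(Z, Mul(-1, Function('M')(E, -111))) = Add(Rational(1, 355341), Mul(-1, -110)) = Add(Rational(1, 355341), 110) = Rational(39087511, 355341)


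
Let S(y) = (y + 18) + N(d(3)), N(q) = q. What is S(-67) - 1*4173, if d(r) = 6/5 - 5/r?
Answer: -63337/15 ≈ -4222.5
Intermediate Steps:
d(r) = 6/5 - 5/r (d(r) = 6*(⅕) - 5/r = 6/5 - 5/r)
S(y) = 263/15 + y (S(y) = (y + 18) + (6/5 - 5/3) = (18 + y) + (6/5 - 5*⅓) = (18 + y) + (6/5 - 5/3) = (18 + y) - 7/15 = 263/15 + y)
S(-67) - 1*4173 = (263/15 - 67) - 1*4173 = -742/15 - 4173 = -63337/15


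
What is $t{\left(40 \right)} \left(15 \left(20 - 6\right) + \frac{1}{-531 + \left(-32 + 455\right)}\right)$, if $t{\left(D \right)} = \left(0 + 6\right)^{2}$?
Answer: $\frac{22679}{3} \approx 7559.7$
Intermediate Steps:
$t{\left(D \right)} = 36$ ($t{\left(D \right)} = 6^{2} = 36$)
$t{\left(40 \right)} \left(15 \left(20 - 6\right) + \frac{1}{-531 + \left(-32 + 455\right)}\right) = 36 \left(15 \left(20 - 6\right) + \frac{1}{-531 + \left(-32 + 455\right)}\right) = 36 \left(15 \cdot 14 + \frac{1}{-531 + 423}\right) = 36 \left(210 + \frac{1}{-108}\right) = 36 \left(210 - \frac{1}{108}\right) = 36 \cdot \frac{22679}{108} = \frac{22679}{3}$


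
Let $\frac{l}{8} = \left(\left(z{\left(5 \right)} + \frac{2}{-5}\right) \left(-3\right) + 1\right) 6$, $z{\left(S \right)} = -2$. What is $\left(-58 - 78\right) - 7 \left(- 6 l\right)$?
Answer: $\frac{81976}{5} \approx 16395.0$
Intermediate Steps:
$l = \frac{1968}{5}$ ($l = 8 \left(\left(-2 + \frac{2}{-5}\right) \left(-3\right) + 1\right) 6 = 8 \left(\left(-2 + 2 \left(- \frac{1}{5}\right)\right) \left(-3\right) + 1\right) 6 = 8 \left(\left(-2 - \frac{2}{5}\right) \left(-3\right) + 1\right) 6 = 8 \left(\left(- \frac{12}{5}\right) \left(-3\right) + 1\right) 6 = 8 \left(\frac{36}{5} + 1\right) 6 = 8 \cdot \frac{41}{5} \cdot 6 = 8 \cdot \frac{246}{5} = \frac{1968}{5} \approx 393.6$)
$\left(-58 - 78\right) - 7 \left(- 6 l\right) = \left(-58 - 78\right) - 7 \left(\left(-6\right) \frac{1968}{5}\right) = \left(-58 - 78\right) - - \frac{82656}{5} = -136 + \frac{82656}{5} = \frac{81976}{5}$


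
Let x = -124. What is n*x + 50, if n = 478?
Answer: -59222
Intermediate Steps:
n*x + 50 = 478*(-124) + 50 = -59272 + 50 = -59222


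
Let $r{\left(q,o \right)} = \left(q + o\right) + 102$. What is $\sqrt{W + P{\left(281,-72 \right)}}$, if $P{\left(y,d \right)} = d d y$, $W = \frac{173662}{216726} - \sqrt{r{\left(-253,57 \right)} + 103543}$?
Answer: $\frac{\sqrt{17105414060929029 - 11742539769 \sqrt{103449}}}{108363} \approx 1206.8$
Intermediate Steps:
$r{\left(q,o \right)} = 102 + o + q$ ($r{\left(q,o \right)} = \left(o + q\right) + 102 = 102 + o + q$)
$W = \frac{86831}{108363} - \sqrt{103449}$ ($W = \frac{173662}{216726} - \sqrt{\left(102 + 57 - 253\right) + 103543} = 173662 \cdot \frac{1}{216726} - \sqrt{-94 + 103543} = \frac{86831}{108363} - \sqrt{103449} \approx -320.83$)
$P{\left(y,d \right)} = y d^{2}$ ($P{\left(y,d \right)} = d^{2} y = y d^{2}$)
$\sqrt{W + P{\left(281,-72 \right)}} = \sqrt{\left(\frac{86831}{108363} - \sqrt{103449}\right) + 281 \left(-72\right)^{2}} = \sqrt{\left(\frac{86831}{108363} - \sqrt{103449}\right) + 281 \cdot 5184} = \sqrt{\left(\frac{86831}{108363} - \sqrt{103449}\right) + 1456704} = \sqrt{\frac{157852902383}{108363} - \sqrt{103449}}$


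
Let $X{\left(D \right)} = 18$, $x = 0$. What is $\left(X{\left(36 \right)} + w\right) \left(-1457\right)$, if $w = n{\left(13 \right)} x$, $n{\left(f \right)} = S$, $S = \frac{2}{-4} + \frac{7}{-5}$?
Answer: $-26226$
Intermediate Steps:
$S = - \frac{19}{10}$ ($S = 2 \left(- \frac{1}{4}\right) + 7 \left(- \frac{1}{5}\right) = - \frac{1}{2} - \frac{7}{5} = - \frac{19}{10} \approx -1.9$)
$n{\left(f \right)} = - \frac{19}{10}$
$w = 0$ ($w = \left(- \frac{19}{10}\right) 0 = 0$)
$\left(X{\left(36 \right)} + w\right) \left(-1457\right) = \left(18 + 0\right) \left(-1457\right) = 18 \left(-1457\right) = -26226$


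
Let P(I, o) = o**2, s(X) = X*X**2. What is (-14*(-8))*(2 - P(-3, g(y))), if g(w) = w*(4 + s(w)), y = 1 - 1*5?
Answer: -6450976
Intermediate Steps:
s(X) = X**3
y = -4 (y = 1 - 5 = -4)
g(w) = w*(4 + w**3)
(-14*(-8))*(2 - P(-3, g(y))) = (-14*(-8))*(2 - (-4*(4 + (-4)**3))**2) = 112*(2 - (-4*(4 - 64))**2) = 112*(2 - (-4*(-60))**2) = 112*(2 - 1*240**2) = 112*(2 - 1*57600) = 112*(2 - 57600) = 112*(-57598) = -6450976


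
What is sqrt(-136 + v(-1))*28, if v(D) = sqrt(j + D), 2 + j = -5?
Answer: 28*sqrt(-136 + 2*I*sqrt(2)) ≈ 3.3953 + 326.55*I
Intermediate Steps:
j = -7 (j = -2 - 5 = -7)
v(D) = sqrt(-7 + D)
sqrt(-136 + v(-1))*28 = sqrt(-136 + sqrt(-7 - 1))*28 = sqrt(-136 + sqrt(-8))*28 = sqrt(-136 + 2*I*sqrt(2))*28 = 28*sqrt(-136 + 2*I*sqrt(2))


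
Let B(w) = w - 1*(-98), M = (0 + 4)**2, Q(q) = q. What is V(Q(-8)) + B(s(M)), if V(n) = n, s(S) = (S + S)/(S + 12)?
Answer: 638/7 ≈ 91.143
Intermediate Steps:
M = 16 (M = 4**2 = 16)
s(S) = 2*S/(12 + S) (s(S) = (2*S)/(12 + S) = 2*S/(12 + S))
B(w) = 98 + w (B(w) = w + 98 = 98 + w)
V(Q(-8)) + B(s(M)) = -8 + (98 + 2*16/(12 + 16)) = -8 + (98 + 2*16/28) = -8 + (98 + 2*16*(1/28)) = -8 + (98 + 8/7) = -8 + 694/7 = 638/7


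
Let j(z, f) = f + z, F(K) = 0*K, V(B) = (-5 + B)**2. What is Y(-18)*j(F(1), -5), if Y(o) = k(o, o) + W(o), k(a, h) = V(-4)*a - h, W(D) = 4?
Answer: 7180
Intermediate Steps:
F(K) = 0
k(a, h) = -h + 81*a (k(a, h) = (-5 - 4)**2*a - h = (-9)**2*a - h = 81*a - h = -h + 81*a)
Y(o) = 4 + 80*o (Y(o) = (-o + 81*o) + 4 = 80*o + 4 = 4 + 80*o)
Y(-18)*j(F(1), -5) = (4 + 80*(-18))*(-5 + 0) = (4 - 1440)*(-5) = -1436*(-5) = 7180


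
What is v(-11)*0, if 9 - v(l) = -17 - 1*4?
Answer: 0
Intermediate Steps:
v(l) = 30 (v(l) = 9 - (-17 - 1*4) = 9 - (-17 - 4) = 9 - 1*(-21) = 9 + 21 = 30)
v(-11)*0 = 30*0 = 0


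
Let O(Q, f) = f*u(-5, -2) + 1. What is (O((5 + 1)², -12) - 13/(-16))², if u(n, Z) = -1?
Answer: 48841/256 ≈ 190.79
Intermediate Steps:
O(Q, f) = 1 - f (O(Q, f) = f*(-1) + 1 = -f + 1 = 1 - f)
(O((5 + 1)², -12) - 13/(-16))² = ((1 - 1*(-12)) - 13/(-16))² = ((1 + 12) - 13*(-1/16))² = (13 + 13/16)² = (221/16)² = 48841/256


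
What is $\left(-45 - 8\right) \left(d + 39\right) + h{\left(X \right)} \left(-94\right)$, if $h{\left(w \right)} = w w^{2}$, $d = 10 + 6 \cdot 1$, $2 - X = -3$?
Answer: $-14665$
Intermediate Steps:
$X = 5$ ($X = 2 - -3 = 2 + 3 = 5$)
$d = 16$ ($d = 10 + 6 = 16$)
$h{\left(w \right)} = w^{3}$
$\left(-45 - 8\right) \left(d + 39\right) + h{\left(X \right)} \left(-94\right) = \left(-45 - 8\right) \left(16 + 39\right) + 5^{3} \left(-94\right) = \left(-53\right) 55 + 125 \left(-94\right) = -2915 - 11750 = -14665$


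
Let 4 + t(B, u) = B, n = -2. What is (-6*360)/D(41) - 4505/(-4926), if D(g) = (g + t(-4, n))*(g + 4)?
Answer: -29261/54186 ≈ -0.54001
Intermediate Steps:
t(B, u) = -4 + B
D(g) = (-8 + g)*(4 + g) (D(g) = (g + (-4 - 4))*(g + 4) = (g - 8)*(4 + g) = (-8 + g)*(4 + g))
(-6*360)/D(41) - 4505/(-4926) = (-6*360)/(-32 + 41² - 4*41) - 4505/(-4926) = -2160/(-32 + 1681 - 164) - 4505*(-1/4926) = -2160/1485 + 4505/4926 = -2160*1/1485 + 4505/4926 = -16/11 + 4505/4926 = -29261/54186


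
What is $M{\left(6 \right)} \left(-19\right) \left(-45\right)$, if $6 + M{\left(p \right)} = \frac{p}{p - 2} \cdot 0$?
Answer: $-5130$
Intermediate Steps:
$M{\left(p \right)} = -6$ ($M{\left(p \right)} = -6 + \frac{p}{p - 2} \cdot 0 = -6 + \frac{p}{-2 + p} 0 = -6 + 0 = -6$)
$M{\left(6 \right)} \left(-19\right) \left(-45\right) = \left(-6\right) \left(-19\right) \left(-45\right) = 114 \left(-45\right) = -5130$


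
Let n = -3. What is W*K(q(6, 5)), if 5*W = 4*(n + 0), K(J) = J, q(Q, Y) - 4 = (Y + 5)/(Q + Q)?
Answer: -58/5 ≈ -11.600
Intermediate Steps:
q(Q, Y) = 4 + (5 + Y)/(2*Q) (q(Q, Y) = 4 + (Y + 5)/(Q + Q) = 4 + (5 + Y)/((2*Q)) = 4 + (5 + Y)*(1/(2*Q)) = 4 + (5 + Y)/(2*Q))
W = -12/5 (W = (4*(-3 + 0))/5 = (4*(-3))/5 = (⅕)*(-12) = -12/5 ≈ -2.4000)
W*K(q(6, 5)) = -6*(5 + 5 + 8*6)/(5*6) = -6*(5 + 5 + 48)/(5*6) = -6*58/(5*6) = -12/5*29/6 = -58/5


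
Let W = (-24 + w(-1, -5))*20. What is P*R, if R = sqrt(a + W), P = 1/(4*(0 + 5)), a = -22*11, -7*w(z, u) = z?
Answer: I*sqrt(35238)/140 ≈ 1.3408*I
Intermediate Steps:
w(z, u) = -z/7
W = -3340/7 (W = (-24 - 1/7*(-1))*20 = (-24 + 1/7)*20 = -167/7*20 = -3340/7 ≈ -477.14)
a = -242
P = 1/20 (P = 1/(4*5) = 1/20 ≈ 0.050000)
R = I*sqrt(35238)/7 (R = sqrt(-242 - 3340/7) = sqrt(-5034/7) = I*sqrt(35238)/7 ≈ 26.817*I)
P*R = (I*sqrt(35238)/7)/20 = I*sqrt(35238)/140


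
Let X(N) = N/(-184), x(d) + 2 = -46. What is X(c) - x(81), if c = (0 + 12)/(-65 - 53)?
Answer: 260547/5428 ≈ 48.001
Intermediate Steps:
x(d) = -48 (x(d) = -2 - 46 = -48)
c = -6/59 (c = 12/(-118) = 12*(-1/118) = -6/59 ≈ -0.10169)
X(N) = -N/184 (X(N) = N*(-1/184) = -N/184)
X(c) - x(81) = -1/184*(-6/59) - 1*(-48) = 3/5428 + 48 = 260547/5428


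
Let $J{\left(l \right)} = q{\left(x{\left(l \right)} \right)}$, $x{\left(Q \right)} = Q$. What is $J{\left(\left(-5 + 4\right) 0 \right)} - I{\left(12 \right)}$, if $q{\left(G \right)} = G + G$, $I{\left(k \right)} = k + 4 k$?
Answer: $-60$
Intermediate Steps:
$I{\left(k \right)} = 5 k$
$q{\left(G \right)} = 2 G$
$J{\left(l \right)} = 2 l$
$J{\left(\left(-5 + 4\right) 0 \right)} - I{\left(12 \right)} = 2 \left(-5 + 4\right) 0 - 5 \cdot 12 = 2 \left(\left(-1\right) 0\right) - 60 = 2 \cdot 0 - 60 = 0 - 60 = -60$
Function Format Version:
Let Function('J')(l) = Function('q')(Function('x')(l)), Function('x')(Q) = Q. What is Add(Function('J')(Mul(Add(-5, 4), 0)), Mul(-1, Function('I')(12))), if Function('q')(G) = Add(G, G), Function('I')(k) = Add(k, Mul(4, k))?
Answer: -60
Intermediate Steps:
Function('I')(k) = Mul(5, k)
Function('q')(G) = Mul(2, G)
Function('J')(l) = Mul(2, l)
Add(Function('J')(Mul(Add(-5, 4), 0)), Mul(-1, Function('I')(12))) = Add(Mul(2, Mul(Add(-5, 4), 0)), Mul(-1, Mul(5, 12))) = Add(Mul(2, Mul(-1, 0)), Mul(-1, 60)) = Add(Mul(2, 0), -60) = Add(0, -60) = -60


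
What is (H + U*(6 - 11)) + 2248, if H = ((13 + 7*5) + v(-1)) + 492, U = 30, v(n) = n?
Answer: 2637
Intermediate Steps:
H = 539 (H = ((13 + 7*5) - 1) + 492 = ((13 + 35) - 1) + 492 = (48 - 1) + 492 = 47 + 492 = 539)
(H + U*(6 - 11)) + 2248 = (539 + 30*(6 - 11)) + 2248 = (539 + 30*(-5)) + 2248 = (539 - 150) + 2248 = 389 + 2248 = 2637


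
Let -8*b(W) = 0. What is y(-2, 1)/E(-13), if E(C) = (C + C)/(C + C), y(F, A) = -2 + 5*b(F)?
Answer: -2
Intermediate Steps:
b(W) = 0 (b(W) = -⅛*0 = 0)
y(F, A) = -2 (y(F, A) = -2 + 5*0 = -2 + 0 = -2)
E(C) = 1 (E(C) = (2*C)/((2*C)) = (2*C)*(1/(2*C)) = 1)
y(-2, 1)/E(-13) = -2/1 = -2*1 = -2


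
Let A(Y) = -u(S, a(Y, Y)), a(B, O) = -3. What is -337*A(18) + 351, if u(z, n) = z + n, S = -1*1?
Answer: -997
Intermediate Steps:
S = -1
u(z, n) = n + z
A(Y) = 4 (A(Y) = -(-3 - 1) = -1*(-4) = 4)
-337*A(18) + 351 = -337*4 + 351 = -1348 + 351 = -997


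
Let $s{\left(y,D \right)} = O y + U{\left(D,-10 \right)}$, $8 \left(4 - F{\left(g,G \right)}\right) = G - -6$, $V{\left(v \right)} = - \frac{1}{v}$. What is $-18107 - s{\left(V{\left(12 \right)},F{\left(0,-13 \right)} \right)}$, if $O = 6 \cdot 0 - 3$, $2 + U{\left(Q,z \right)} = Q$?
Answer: $- \frac{144881}{8} \approx -18110.0$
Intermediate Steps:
$U{\left(Q,z \right)} = -2 + Q$
$O = -3$ ($O = 0 - 3 = -3$)
$F{\left(g,G \right)} = \frac{13}{4} - \frac{G}{8}$ ($F{\left(g,G \right)} = 4 - \frac{G - -6}{8} = 4 - \frac{G + 6}{8} = 4 - \frac{6 + G}{8} = 4 - \left(\frac{3}{4} + \frac{G}{8}\right) = \frac{13}{4} - \frac{G}{8}$)
$s{\left(y,D \right)} = -2 + D - 3 y$ ($s{\left(y,D \right)} = - 3 y + \left(-2 + D\right) = -2 + D - 3 y$)
$-18107 - s{\left(V{\left(12 \right)},F{\left(0,-13 \right)} \right)} = -18107 - \left(-2 + \left(\frac{13}{4} - - \frac{13}{8}\right) - 3 \left(- \frac{1}{12}\right)\right) = -18107 - \left(-2 + \left(\frac{13}{4} + \frac{13}{8}\right) - 3 \left(\left(-1\right) \frac{1}{12}\right)\right) = -18107 - \left(-2 + \frac{39}{8} - - \frac{1}{4}\right) = -18107 - \left(-2 + \frac{39}{8} + \frac{1}{4}\right) = -18107 - \frac{25}{8} = - \frac{144881}{8}$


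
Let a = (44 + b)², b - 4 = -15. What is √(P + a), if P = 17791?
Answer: 8*√295 ≈ 137.40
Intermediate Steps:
b = -11 (b = 4 - 15 = -11)
a = 1089 (a = (44 - 11)² = 33² = 1089)
√(P + a) = √(17791 + 1089) = √18880 = 8*√295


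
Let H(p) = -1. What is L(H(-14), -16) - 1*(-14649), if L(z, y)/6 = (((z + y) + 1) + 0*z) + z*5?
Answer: 14523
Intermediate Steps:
L(z, y) = 6 + 6*y + 36*z (L(z, y) = 6*((((z + y) + 1) + 0*z) + z*5) = 6*((((y + z) + 1) + 0) + 5*z) = 6*(((1 + y + z) + 0) + 5*z) = 6*((1 + y + z) + 5*z) = 6*(1 + y + 6*z) = 6 + 6*y + 36*z)
L(H(-14), -16) - 1*(-14649) = (6 + 6*(-16) + 36*(-1)) - 1*(-14649) = (6 - 96 - 36) + 14649 = -126 + 14649 = 14523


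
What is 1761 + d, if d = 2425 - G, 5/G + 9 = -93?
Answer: 426977/102 ≈ 4186.0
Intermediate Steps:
G = -5/102 (G = 5/(-9 - 93) = 5/(-102) = 5*(-1/102) = -5/102 ≈ -0.049020)
d = 247355/102 (d = 2425 - 1*(-5/102) = 2425 + 5/102 = 247355/102 ≈ 2425.0)
1761 + d = 1761 + 247355/102 = 426977/102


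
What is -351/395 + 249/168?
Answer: 13129/22120 ≈ 0.59354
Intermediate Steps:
-351/395 + 249/168 = -351*1/395 + 249*(1/168) = -351/395 + 83/56 = 13129/22120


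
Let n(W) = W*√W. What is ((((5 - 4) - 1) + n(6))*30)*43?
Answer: 7740*√6 ≈ 18959.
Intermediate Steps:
n(W) = W^(3/2)
((((5 - 4) - 1) + n(6))*30)*43 = ((((5 - 4) - 1) + 6^(3/2))*30)*43 = (((1 - 1) + 6*√6)*30)*43 = ((0 + 6*√6)*30)*43 = ((6*√6)*30)*43 = (180*√6)*43 = 7740*√6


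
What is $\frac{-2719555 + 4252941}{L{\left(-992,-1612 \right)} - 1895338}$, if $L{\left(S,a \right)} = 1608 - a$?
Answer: $- \frac{766693}{946059} \approx -0.81041$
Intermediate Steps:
$\frac{-2719555 + 4252941}{L{\left(-992,-1612 \right)} - 1895338} = \frac{-2719555 + 4252941}{\left(1608 - -1612\right) - 1895338} = \frac{1533386}{\left(1608 + 1612\right) - 1895338} = \frac{1533386}{3220 - 1895338} = \frac{1533386}{-1892118} = 1533386 \left(- \frac{1}{1892118}\right) = - \frac{766693}{946059}$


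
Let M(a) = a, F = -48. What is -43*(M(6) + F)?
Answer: 1806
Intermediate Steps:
-43*(M(6) + F) = -43*(6 - 48) = -43*(-42) = 1806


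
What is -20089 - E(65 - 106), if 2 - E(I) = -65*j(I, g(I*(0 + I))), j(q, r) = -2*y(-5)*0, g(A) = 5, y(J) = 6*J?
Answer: -20091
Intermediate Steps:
j(q, r) = 0 (j(q, r) = -12*(-5)*0 = -2*(-30)*0 = 60*0 = 0)
E(I) = 2 (E(I) = 2 - (-65)*0 = 2 - 1*0 = 2 + 0 = 2)
-20089 - E(65 - 106) = -20089 - 1*2 = -20089 - 2 = -20091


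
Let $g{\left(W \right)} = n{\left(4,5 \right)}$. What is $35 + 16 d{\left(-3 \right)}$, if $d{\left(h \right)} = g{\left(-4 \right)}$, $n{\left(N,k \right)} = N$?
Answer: $99$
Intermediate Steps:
$g{\left(W \right)} = 4$
$d{\left(h \right)} = 4$
$35 + 16 d{\left(-3 \right)} = 35 + 16 \cdot 4 = 35 + 64 = 99$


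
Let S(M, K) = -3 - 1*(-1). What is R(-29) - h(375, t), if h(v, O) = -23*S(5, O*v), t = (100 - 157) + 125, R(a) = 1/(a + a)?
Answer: -2669/58 ≈ -46.017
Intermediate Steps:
S(M, K) = -2 (S(M, K) = -3 + 1 = -2)
R(a) = 1/(2*a)
t = 68 (t = -57 + 125 = 68)
h(v, O) = 46 (h(v, O) = -23*(-2) = 46)
R(-29) - h(375, t) = (1/2)/(-29) - 1*46 = (1/2)*(-1/29) - 46 = -1/58 - 46 = -2669/58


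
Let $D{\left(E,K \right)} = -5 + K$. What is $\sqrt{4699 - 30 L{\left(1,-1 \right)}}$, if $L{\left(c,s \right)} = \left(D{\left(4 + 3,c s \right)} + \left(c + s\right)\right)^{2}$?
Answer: $\sqrt{3619} \approx 60.158$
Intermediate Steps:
$L{\left(c,s \right)} = \left(-5 + c + s + c s\right)^{2}$ ($L{\left(c,s \right)} = \left(\left(-5 + c s\right) + \left(c + s\right)\right)^{2} = \left(-5 + c + s + c s\right)^{2}$)
$\sqrt{4699 - 30 L{\left(1,-1 \right)}} = \sqrt{4699 - 30 \left(-5 + 1 - 1 + 1 \left(-1\right)\right)^{2}} = \sqrt{4699 - 30 \left(-5 + 1 - 1 - 1\right)^{2}} = \sqrt{4699 - 30 \left(-6\right)^{2}} = \sqrt{4699 - 1080} = \sqrt{3619}$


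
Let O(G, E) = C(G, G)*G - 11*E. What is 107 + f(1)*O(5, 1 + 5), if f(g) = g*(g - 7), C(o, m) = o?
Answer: 353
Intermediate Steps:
f(g) = g*(-7 + g)
O(G, E) = G**2 - 11*E (O(G, E) = G*G - 11*E = G**2 - 11*E)
107 + f(1)*O(5, 1 + 5) = 107 + (1*(-7 + 1))*(5**2 - 11*(1 + 5)) = 107 + (1*(-6))*(25 - 11*6) = 107 - 6*(25 - 66) = 107 - 6*(-41) = 107 + 246 = 353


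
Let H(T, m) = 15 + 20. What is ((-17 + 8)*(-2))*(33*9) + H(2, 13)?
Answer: 5381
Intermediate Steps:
H(T, m) = 35
((-17 + 8)*(-2))*(33*9) + H(2, 13) = ((-17 + 8)*(-2))*(33*9) + 35 = -9*(-2)*297 + 35 = 18*297 + 35 = 5346 + 35 = 5381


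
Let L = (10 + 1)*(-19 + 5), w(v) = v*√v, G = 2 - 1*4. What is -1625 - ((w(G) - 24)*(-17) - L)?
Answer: -2187 - 34*I*√2 ≈ -2187.0 - 48.083*I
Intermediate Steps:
G = -2 (G = 2 - 4 = -2)
w(v) = v^(3/2)
L = -154 (L = 11*(-14) = -154)
-1625 - ((w(G) - 24)*(-17) - L) = -1625 - (((-2)^(3/2) - 24)*(-17) - 1*(-154)) = -1625 - ((-2*I*√2 - 24)*(-17) + 154) = -1625 - ((-24 - 2*I*√2)*(-17) + 154) = -1625 - ((408 + 34*I*√2) + 154) = -1625 - (562 + 34*I*√2) = -1625 + (-562 - 34*I*√2) = -2187 - 34*I*√2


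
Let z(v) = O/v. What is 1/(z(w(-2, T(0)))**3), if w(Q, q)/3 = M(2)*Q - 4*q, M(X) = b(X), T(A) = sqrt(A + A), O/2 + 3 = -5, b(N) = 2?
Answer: 27/64 ≈ 0.42188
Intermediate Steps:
O = -16 (O = -6 + 2*(-5) = -6 - 10 = -16)
T(A) = sqrt(2)*sqrt(A) (T(A) = sqrt(2*A) = sqrt(2)*sqrt(A))
M(X) = 2
w(Q, q) = -12*q + 6*Q (w(Q, q) = 3*(2*Q - 4*q) = 3*(-4*q + 2*Q) = -12*q + 6*Q)
z(v) = -16/v
1/(z(w(-2, T(0)))**3) = 1/((-16/(-12*sqrt(2)*sqrt(0) + 6*(-2)))**3) = 1/((-16/(-12*sqrt(2)*0 - 12))**3) = 1/((-16/(-12*0 - 12))**3) = 1/((-16/(0 - 12))**3) = 1/((-16/(-12))**3) = 1/((-16*(-1/12))**3) = 1/((4/3)**3) = 1/(64/27) = 27/64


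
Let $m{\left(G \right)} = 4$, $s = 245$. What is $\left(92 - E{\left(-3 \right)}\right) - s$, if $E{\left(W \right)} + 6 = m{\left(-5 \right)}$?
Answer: $-151$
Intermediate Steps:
$E{\left(W \right)} = -2$ ($E{\left(W \right)} = -6 + 4 = -2$)
$\left(92 - E{\left(-3 \right)}\right) - s = \left(92 - -2\right) - 245 = \left(92 + 2\right) - 245 = 94 - 245 = -151$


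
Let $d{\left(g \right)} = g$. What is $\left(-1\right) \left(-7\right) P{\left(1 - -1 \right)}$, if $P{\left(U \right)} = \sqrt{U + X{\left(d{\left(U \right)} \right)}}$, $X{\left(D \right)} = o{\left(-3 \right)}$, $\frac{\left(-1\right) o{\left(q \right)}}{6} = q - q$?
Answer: $7 \sqrt{2} \approx 9.8995$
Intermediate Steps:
$o{\left(q \right)} = 0$ ($o{\left(q \right)} = - 6 \left(q - q\right) = \left(-6\right) 0 = 0$)
$X{\left(D \right)} = 0$
$P{\left(U \right)} = \sqrt{U}$ ($P{\left(U \right)} = \sqrt{U + 0} = \sqrt{U}$)
$\left(-1\right) \left(-7\right) P{\left(1 - -1 \right)} = \left(-1\right) \left(-7\right) \sqrt{1 - -1} = 7 \sqrt{1 + 1} = 7 \sqrt{2}$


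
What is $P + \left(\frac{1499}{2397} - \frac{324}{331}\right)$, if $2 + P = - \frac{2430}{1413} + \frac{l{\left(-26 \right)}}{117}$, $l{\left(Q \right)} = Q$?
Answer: $- \frac{1605188519}{373694697} \approx -4.2955$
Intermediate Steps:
$P = - \frac{5570}{1413}$ ($P = -2 - \left(\frac{2}{9} + \frac{270}{157}\right) = -2 - \frac{2744}{1413} = - \frac{5570}{1413} \approx -3.942$)
$P + \left(\frac{1499}{2397} - \frac{324}{331}\right) = - \frac{5570}{1413} + \left(\frac{1499}{2397} - \frac{324}{331}\right) = - \frac{5570}{1413} - \frac{280459}{793407} = - \frac{1605188519}{373694697}$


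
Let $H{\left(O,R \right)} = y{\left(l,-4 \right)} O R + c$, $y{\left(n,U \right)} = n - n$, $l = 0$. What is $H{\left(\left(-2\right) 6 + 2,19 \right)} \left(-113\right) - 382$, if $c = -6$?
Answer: $296$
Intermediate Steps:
$y{\left(n,U \right)} = 0$
$H{\left(O,R \right)} = -6$ ($H{\left(O,R \right)} = 0 O R - 6 = 0 R - 6 = 0 - 6 = -6$)
$H{\left(\left(-2\right) 6 + 2,19 \right)} \left(-113\right) - 382 = \left(-6\right) \left(-113\right) - 382 = 678 - 382 = 296$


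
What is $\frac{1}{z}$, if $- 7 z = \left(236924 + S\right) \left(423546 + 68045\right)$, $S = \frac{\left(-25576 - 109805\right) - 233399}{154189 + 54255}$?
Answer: $- \frac{364777}{6069307531511079} \approx -6.0102 \cdot 10^{-11}$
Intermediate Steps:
$S = - \frac{92195}{52111}$ ($S = \frac{-135381 - 233399}{208444} = \left(-368780\right) \frac{1}{208444} = - \frac{92195}{52111} \approx -1.7692$)
$z = - \frac{6069307531511079}{364777}$ ($z = - \frac{\left(236924 - \frac{92195}{52111}\right) \left(423546 + 68045\right)}{7} = - \frac{\frac{12346254369}{52111} \cdot 491591}{7} = \left(- \frac{1}{7}\right) \frac{6069307531511079}{52111} = - \frac{6069307531511079}{364777} \approx -1.6638 \cdot 10^{10}$)
$\frac{1}{z} = \frac{1}{- \frac{6069307531511079}{364777}} = - \frac{364777}{6069307531511079}$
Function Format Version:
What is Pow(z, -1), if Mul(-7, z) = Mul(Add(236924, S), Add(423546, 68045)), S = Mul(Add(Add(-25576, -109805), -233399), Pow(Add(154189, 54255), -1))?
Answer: Rational(-364777, 6069307531511079) ≈ -6.0102e-11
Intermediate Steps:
S = Rational(-92195, 52111) (S = Mul(Add(-135381, -233399), Pow(208444, -1)) = Mul(-368780, Rational(1, 208444)) = Rational(-92195, 52111) ≈ -1.7692)
z = Rational(-6069307531511079, 364777) (z = Mul(Rational(-1, 7), Mul(Add(236924, Rational(-92195, 52111)), Add(423546, 68045))) = Mul(Rational(-1, 7), Mul(Rational(12346254369, 52111), 491591)) = Mul(Rational(-1, 7), Rational(6069307531511079, 52111)) = Rational(-6069307531511079, 364777) ≈ -1.6638e+10)
Pow(z, -1) = Pow(Rational(-6069307531511079, 364777), -1) = Rational(-364777, 6069307531511079)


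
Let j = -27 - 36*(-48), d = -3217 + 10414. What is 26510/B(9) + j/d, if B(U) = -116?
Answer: -31765859/139142 ≈ -228.30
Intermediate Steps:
d = 7197
j = 1701 (j = -27 + 1728 = 1701)
26510/B(9) + j/d = 26510/(-116) + 1701/7197 = 26510*(-1/116) + 1701*(1/7197) = -13255/58 + 567/2399 = -31765859/139142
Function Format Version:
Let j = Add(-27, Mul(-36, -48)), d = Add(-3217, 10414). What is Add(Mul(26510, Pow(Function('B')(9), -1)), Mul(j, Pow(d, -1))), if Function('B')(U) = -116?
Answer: Rational(-31765859, 139142) ≈ -228.30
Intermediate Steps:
d = 7197
j = 1701 (j = Add(-27, 1728) = 1701)
Add(Mul(26510, Pow(Function('B')(9), -1)), Mul(j, Pow(d, -1))) = Add(Mul(26510, Pow(-116, -1)), Mul(1701, Pow(7197, -1))) = Add(Mul(26510, Rational(-1, 116)), Mul(1701, Rational(1, 7197))) = Add(Rational(-13255, 58), Rational(567, 2399)) = Rational(-31765859, 139142)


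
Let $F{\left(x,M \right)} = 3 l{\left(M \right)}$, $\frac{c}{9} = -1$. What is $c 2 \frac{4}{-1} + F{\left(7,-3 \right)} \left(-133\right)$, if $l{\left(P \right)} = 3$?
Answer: $-1125$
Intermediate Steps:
$c = -9$ ($c = 9 \left(-1\right) = -9$)
$F{\left(x,M \right)} = 9$ ($F{\left(x,M \right)} = 3 \cdot 3 = 9$)
$c 2 \frac{4}{-1} + F{\left(7,-3 \right)} \left(-133\right) = \left(-9\right) 2 \frac{4}{-1} + 9 \left(-133\right) = - 18 \cdot 4 \left(-1\right) - 1197 = \left(-18\right) \left(-4\right) - 1197 = 72 - 1197 = -1125$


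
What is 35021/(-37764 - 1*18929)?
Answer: -5003/8099 ≈ -0.61773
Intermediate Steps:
35021/(-37764 - 1*18929) = 35021/(-37764 - 18929) = 35021/(-56693) = 35021*(-1/56693) = -5003/8099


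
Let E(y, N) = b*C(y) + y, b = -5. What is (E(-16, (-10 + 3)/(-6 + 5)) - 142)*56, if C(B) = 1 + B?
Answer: -4648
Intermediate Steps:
E(y, N) = -5 - 4*y (E(y, N) = -5*(1 + y) + y = (-5 - 5*y) + y = -5 - 4*y)
(E(-16, (-10 + 3)/(-6 + 5)) - 142)*56 = ((-5 - 4*(-16)) - 142)*56 = ((-5 + 64) - 142)*56 = (59 - 142)*56 = -83*56 = -4648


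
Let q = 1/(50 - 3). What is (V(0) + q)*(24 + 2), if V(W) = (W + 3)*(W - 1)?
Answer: -3640/47 ≈ -77.447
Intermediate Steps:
V(W) = (-1 + W)*(3 + W) (V(W) = (3 + W)*(-1 + W) = (-1 + W)*(3 + W))
q = 1/47 ≈ 0.021277
(V(0) + q)*(24 + 2) = ((-3 + 0² + 2*0) + 1/47)*(24 + 2) = ((-3 + 0 + 0) + 1/47)*26 = (-3 + 1/47)*26 = -140/47*26 = -3640/47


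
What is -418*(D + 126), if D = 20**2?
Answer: -219868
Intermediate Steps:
D = 400
-418*(D + 126) = -418*(400 + 126) = -418*526 = -219868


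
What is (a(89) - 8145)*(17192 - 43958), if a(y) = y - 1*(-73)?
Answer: 213672978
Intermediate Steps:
a(y) = 73 + y (a(y) = y + 73 = 73 + y)
(a(89) - 8145)*(17192 - 43958) = ((73 + 89) - 8145)*(17192 - 43958) = (162 - 8145)*(-26766) = -7983*(-26766) = 213672978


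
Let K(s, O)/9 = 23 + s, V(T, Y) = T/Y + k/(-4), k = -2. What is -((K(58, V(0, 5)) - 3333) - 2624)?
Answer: 5228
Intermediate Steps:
V(T, Y) = ½ + T/Y (V(T, Y) = T/Y - 2/(-4) = T/Y - 2*(-¼) = T/Y + ½ = ½ + T/Y)
K(s, O) = 207 + 9*s (K(s, O) = 9*(23 + s) = 207 + 9*s)
-((K(58, V(0, 5)) - 3333) - 2624) = -(((207 + 9*58) - 3333) - 2624) = -(((207 + 522) - 3333) - 2624) = -((729 - 3333) - 2624) = -(-2604 - 2624) = -1*(-5228) = 5228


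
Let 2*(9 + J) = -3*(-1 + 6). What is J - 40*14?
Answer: -1153/2 ≈ -576.50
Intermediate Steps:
J = -33/2 (J = -9 + (-3*(-1 + 6))/2 = -9 + (-3*5)/2 = -9 + (1/2)*(-15) = -9 - 15/2 = -33/2 ≈ -16.500)
J - 40*14 = -33/2 - 40*14 = -33/2 - 560 = -1153/2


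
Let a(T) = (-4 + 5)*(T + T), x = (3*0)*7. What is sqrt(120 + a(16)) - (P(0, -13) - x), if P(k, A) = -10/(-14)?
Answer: -5/7 + 2*sqrt(38) ≈ 11.615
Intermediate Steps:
P(k, A) = 5/7 (P(k, A) = -10*(-1/14) = 5/7)
x = 0 (x = 0*7 = 0)
a(T) = 2*T (a(T) = 1*(2*T) = 2*T)
sqrt(120 + a(16)) - (P(0, -13) - x) = sqrt(120 + 2*16) - (5/7 - 1*0) = sqrt(120 + 32) - (5/7 + 0) = sqrt(152) - 1*5/7 = 2*sqrt(38) - 5/7 = -5/7 + 2*sqrt(38)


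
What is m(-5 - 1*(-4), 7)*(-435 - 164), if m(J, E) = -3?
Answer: 1797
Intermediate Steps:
m(-5 - 1*(-4), 7)*(-435 - 164) = -3*(-435 - 164) = -3*(-599) = 1797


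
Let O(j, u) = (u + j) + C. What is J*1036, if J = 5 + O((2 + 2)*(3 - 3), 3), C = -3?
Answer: 5180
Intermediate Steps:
O(j, u) = -3 + j + u (O(j, u) = (u + j) - 3 = (j + u) - 3 = -3 + j + u)
J = 5 (J = 5 + (-3 + (2 + 2)*(3 - 3) + 3) = 5 + (-3 + 4*0 + 3) = 5 + (-3 + 0 + 3) = 5 + 0 = 5)
J*1036 = 5*1036 = 5180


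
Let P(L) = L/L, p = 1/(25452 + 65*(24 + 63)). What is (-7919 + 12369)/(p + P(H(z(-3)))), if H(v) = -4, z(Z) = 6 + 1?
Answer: 69213075/15554 ≈ 4449.9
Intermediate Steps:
z(Z) = 7
p = 1/31107 (p = 1/(25452 + 65*87) = 1/(25452 + 5655) = 1/31107 ≈ 3.2147e-5)
P(L) = 1
(-7919 + 12369)/(p + P(H(z(-3)))) = (-7919 + 12369)/(1/31107 + 1) = 4450/(31108/31107) = 4450*(31107/31108) = 69213075/15554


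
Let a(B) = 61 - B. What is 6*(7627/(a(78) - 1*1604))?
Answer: -45762/1621 ≈ -28.231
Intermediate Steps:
6*(7627/(a(78) - 1*1604)) = 6*(7627/((61 - 1*78) - 1*1604)) = 6*(7627/((61 - 78) - 1604)) = 6*(7627/(-17 - 1604)) = 6*(7627/(-1621)) = 6*(7627*(-1/1621)) = 6*(-7627/1621) = -45762/1621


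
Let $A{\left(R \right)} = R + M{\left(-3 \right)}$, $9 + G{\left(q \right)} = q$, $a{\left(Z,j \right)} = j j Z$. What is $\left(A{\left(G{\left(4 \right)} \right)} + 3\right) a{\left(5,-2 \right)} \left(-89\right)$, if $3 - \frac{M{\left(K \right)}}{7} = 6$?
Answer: $40940$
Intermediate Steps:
$M{\left(K \right)} = -21$ ($M{\left(K \right)} = 21 - 42 = -21$)
$a{\left(Z,j \right)} = Z j^{2}$ ($a{\left(Z,j \right)} = j^{2} Z = Z j^{2}$)
$G{\left(q \right)} = -9 + q$
$A{\left(R \right)} = -21 + R$ ($A{\left(R \right)} = R - 21 = -21 + R$)
$\left(A{\left(G{\left(4 \right)} \right)} + 3\right) a{\left(5,-2 \right)} \left(-89\right) = \left(\left(-21 + \left(-9 + 4\right)\right) + 3\right) 5 \left(-2\right)^{2} \left(-89\right) = \left(\left(-21 - 5\right) + 3\right) 5 \cdot 4 \left(-89\right) = \left(-26 + 3\right) 20 \left(-89\right) = \left(-23\right) 20 \left(-89\right) = \left(-460\right) \left(-89\right) = 40940$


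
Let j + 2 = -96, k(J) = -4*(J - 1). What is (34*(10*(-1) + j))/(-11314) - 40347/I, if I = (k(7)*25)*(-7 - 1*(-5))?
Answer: -75346593/2262800 ≈ -33.298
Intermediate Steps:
k(J) = 4 - 4*J (k(J) = -4*(-1 + J) = 4 - 4*J)
I = 1200 (I = ((4 - 4*7)*25)*(-7 - 1*(-5)) = ((4 - 28)*25)*(-7 + 5) = -24*25*(-2) = -600*(-2) = 1200)
j = -98 (j = -2 - 96 = -98)
(34*(10*(-1) + j))/(-11314) - 40347/I = (34*(10*(-1) - 98))/(-11314) - 40347/1200 = (34*(-10 - 98))*(-1/11314) - 40347*1/1200 = (34*(-108))*(-1/11314) - 13449/400 = -3672*(-1/11314) - 13449/400 = 1836/5657 - 13449/400 = -75346593/2262800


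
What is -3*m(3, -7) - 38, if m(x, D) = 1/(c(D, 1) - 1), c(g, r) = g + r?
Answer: -263/7 ≈ -37.571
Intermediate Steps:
m(x, D) = 1/D (m(x, D) = 1/((D + 1) - 1) = 1/((1 + D) - 1) = 1/D)
-3*m(3, -7) - 38 = -3/(-7) - 38 = -3*(-⅐) - 38 = 3/7 - 38 = -263/7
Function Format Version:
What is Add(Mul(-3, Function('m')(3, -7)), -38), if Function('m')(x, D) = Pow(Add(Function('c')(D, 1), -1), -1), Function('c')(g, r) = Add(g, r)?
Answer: Rational(-263, 7) ≈ -37.571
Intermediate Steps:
Function('m')(x, D) = Pow(D, -1) (Function('m')(x, D) = Pow(Add(Add(D, 1), -1), -1) = Pow(Add(Add(1, D), -1), -1) = Pow(D, -1))
Add(Mul(-3, Function('m')(3, -7)), -38) = Add(Mul(-3, Pow(-7, -1)), -38) = Add(Mul(-3, Rational(-1, 7)), -38) = Add(Rational(3, 7), -38) = Rational(-263, 7)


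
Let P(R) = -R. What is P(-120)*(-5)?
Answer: -600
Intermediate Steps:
P(-120)*(-5) = -1*(-120)*(-5) = 120*(-5) = -600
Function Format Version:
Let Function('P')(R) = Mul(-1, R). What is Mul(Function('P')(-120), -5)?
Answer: -600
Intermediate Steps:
Mul(Function('P')(-120), -5) = Mul(Mul(-1, -120), -5) = Mul(120, -5) = -600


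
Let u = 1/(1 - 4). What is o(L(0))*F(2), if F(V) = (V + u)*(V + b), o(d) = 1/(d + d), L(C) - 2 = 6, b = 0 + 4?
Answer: 5/8 ≈ 0.62500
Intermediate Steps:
b = 4
L(C) = 8 (L(C) = 2 + 6 = 8)
u = -⅓ (u = 1/(-3) = -⅓ ≈ -0.33333)
o(d) = 1/(2*d)
F(V) = (4 + V)*(-⅓ + V) (F(V) = (V - ⅓)*(V + 4) = (-⅓ + V)*(4 + V) = (4 + V)*(-⅓ + V))
o(L(0))*F(2) = ((½)/8)*(-4/3 + 2² + (11/3)*2) = ((½)*(⅛))*(-4/3 + 4 + 22/3) = (1/16)*10 = 5/8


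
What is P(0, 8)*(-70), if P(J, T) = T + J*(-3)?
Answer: -560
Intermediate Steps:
P(J, T) = T - 3*J
P(0, 8)*(-70) = (8 - 3*0)*(-70) = (8 + 0)*(-70) = 8*(-70) = -560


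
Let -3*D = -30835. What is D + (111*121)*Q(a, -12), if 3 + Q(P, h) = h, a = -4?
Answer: -573560/3 ≈ -1.9119e+5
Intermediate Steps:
Q(P, h) = -3 + h
D = 30835/3 (D = -1/3*(-30835) = 30835/3 ≈ 10278.)
D + (111*121)*Q(a, -12) = 30835/3 + (111*121)*(-3 - 12) = 30835/3 + 13431*(-15) = 30835/3 - 201465 = -573560/3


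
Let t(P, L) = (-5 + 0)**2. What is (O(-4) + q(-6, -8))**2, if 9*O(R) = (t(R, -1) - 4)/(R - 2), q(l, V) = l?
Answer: 13225/324 ≈ 40.818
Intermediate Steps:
t(P, L) = 25 (t(P, L) = (-5)**2 = 25)
O(R) = 7/(3*(-2 + R)) (O(R) = ((25 - 4)/(R - 2))/9 = (21/(-2 + R))/9 = 7/(3*(-2 + R)))
(O(-4) + q(-6, -8))**2 = (7/(3*(-2 - 4)) - 6)**2 = ((7/3)/(-6) - 6)**2 = ((7/3)*(-1/6) - 6)**2 = (-7/18 - 6)**2 = (-115/18)**2 = 13225/324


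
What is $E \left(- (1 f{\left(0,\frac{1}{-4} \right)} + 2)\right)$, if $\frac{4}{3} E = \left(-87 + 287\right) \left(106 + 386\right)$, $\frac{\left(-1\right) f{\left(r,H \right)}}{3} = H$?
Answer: $-202950$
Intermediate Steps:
$f{\left(r,H \right)} = - 3 H$
$E = 73800$ ($E = \frac{3 \left(-87 + 287\right) \left(106 + 386\right)}{4} = \frac{3 \cdot 200 \cdot 492}{4} = \frac{3}{4} \cdot 98400 = 73800$)
$E \left(- (1 f{\left(0,\frac{1}{-4} \right)} + 2)\right) = 73800 \left(- (1 \left(- \frac{3}{-4}\right) + 2)\right) = 73800 \left(- (1 \left(\left(-3\right) \left(- \frac{1}{4}\right)\right) + 2)\right) = 73800 \left(- (1 \cdot \frac{3}{4} + 2)\right) = 73800 \left(- (\frac{3}{4} + 2)\right) = 73800 \left(\left(-1\right) \frac{11}{4}\right) = 73800 \left(- \frac{11}{4}\right) = -202950$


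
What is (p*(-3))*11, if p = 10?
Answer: -330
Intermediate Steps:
(p*(-3))*11 = (10*(-3))*11 = -30*11 = -330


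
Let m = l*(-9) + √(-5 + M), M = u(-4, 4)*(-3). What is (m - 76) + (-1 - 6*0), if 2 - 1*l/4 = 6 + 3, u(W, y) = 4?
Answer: 175 + I*√17 ≈ 175.0 + 4.1231*I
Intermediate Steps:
M = -12 (M = 4*(-3) = -12)
l = -28 (l = 8 - 4*(6 + 3) = 8 - 4*9 = 8 - 36 = -28)
m = 252 + I*√17 (m = -28*(-9) + √(-5 - 12) = 252 + √(-17) = 252 + I*√17 ≈ 252.0 + 4.1231*I)
(m - 76) + (-1 - 6*0) = ((252 + I*√17) - 76) + (-1 - 6*0) = (176 + I*√17) + (-1 + 0) = (176 + I*√17) - 1 = 175 + I*√17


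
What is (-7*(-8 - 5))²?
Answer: 8281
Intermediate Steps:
(-7*(-8 - 5))² = (-7*(-13))² = 91² = 8281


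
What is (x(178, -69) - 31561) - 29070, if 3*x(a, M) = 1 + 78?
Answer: -181814/3 ≈ -60605.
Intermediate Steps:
x(a, M) = 79/3 (x(a, M) = (1 + 78)/3 = (⅓)*79 = 79/3)
(x(178, -69) - 31561) - 29070 = (79/3 - 31561) - 29070 = -94604/3 - 29070 = -181814/3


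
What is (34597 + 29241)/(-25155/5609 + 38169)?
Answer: 179033671/107032383 ≈ 1.6727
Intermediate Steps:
(34597 + 29241)/(-25155/5609 + 38169) = 63838/(-25155*1/5609 + 38169) = 63838/(-25155/5609 + 38169) = 63838/(214064766/5609) = 63838*(5609/214064766) = 179033671/107032383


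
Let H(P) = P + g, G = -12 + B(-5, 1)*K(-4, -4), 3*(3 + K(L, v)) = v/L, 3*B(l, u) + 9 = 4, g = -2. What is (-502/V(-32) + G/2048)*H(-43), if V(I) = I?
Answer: -361355/512 ≈ -705.77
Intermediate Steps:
B(l, u) = -5/3 (B(l, u) = -3 + (1/3)*4 = -3 + 4/3 = -5/3)
K(L, v) = -3 + v/(3*L) (K(L, v) = -3 + (v/L)/3 = -3 + v/(3*L))
G = -68/9 (G = -12 - 5*(-3 + (1/3)*(-4)/(-4))/3 = -12 - 5*(-3 + (1/3)*(-4)*(-1/4))/3 = -12 - 5*(-3 + 1/3)/3 = -12 - 5/3*(-8/3) = -12 + 40/9 = -68/9 ≈ -7.5556)
H(P) = -2 + P (H(P) = P - 2 = -2 + P)
(-502/V(-32) + G/2048)*H(-43) = (-502/(-32) - 68/9/2048)*(-2 - 43) = (-502*(-1/32) - 68/9*1/2048)*(-45) = (251/16 - 17/4608)*(-45) = (72271/4608)*(-45) = -361355/512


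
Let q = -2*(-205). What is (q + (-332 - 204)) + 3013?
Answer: 2887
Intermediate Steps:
q = 410
(q + (-332 - 204)) + 3013 = (410 + (-332 - 204)) + 3013 = (410 - 536) + 3013 = -126 + 3013 = 2887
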